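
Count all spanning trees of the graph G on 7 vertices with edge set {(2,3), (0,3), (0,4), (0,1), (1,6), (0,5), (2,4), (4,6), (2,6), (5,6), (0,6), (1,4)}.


By Kirchhoff's matrix tree theorem, the number of spanning trees equals
the determinant of any cofactor of the Laplacian matrix L.
G has 7 vertices and 12 edges.
Computing the (6 x 6) cofactor determinant gives 279.

279


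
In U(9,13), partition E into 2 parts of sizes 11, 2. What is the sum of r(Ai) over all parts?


r(Ai) = min(|Ai|, 9) for each part.
Sum = min(11,9) + min(2,9)
    = 9 + 2
    = 11.

11


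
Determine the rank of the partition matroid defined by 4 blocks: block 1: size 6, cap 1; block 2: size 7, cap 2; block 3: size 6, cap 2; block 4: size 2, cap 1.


Rank of a partition matroid = sum of min(|Si|, ci) for each block.
= min(6,1) + min(7,2) + min(6,2) + min(2,1)
= 1 + 2 + 2 + 1
= 6.

6


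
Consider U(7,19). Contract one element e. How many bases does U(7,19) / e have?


Contracting e from U(7,19) gives U(6,18).
Bases of U(6,18) = C(18,6) = 18! / (6! * 12!) = 18564.

18564


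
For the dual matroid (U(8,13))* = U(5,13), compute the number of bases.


The dual of U(r,n) is U(n-r, n) = U(5,13).
Bases of U(5,13) are all (5)-element subsets.
|B(M*)| = C(13,5) = 1287.

1287


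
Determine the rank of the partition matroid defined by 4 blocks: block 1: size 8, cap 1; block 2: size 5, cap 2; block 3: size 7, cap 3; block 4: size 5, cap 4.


Rank of a partition matroid = sum of min(|Si|, ci) for each block.
= min(8,1) + min(5,2) + min(7,3) + min(5,4)
= 1 + 2 + 3 + 4
= 10.

10


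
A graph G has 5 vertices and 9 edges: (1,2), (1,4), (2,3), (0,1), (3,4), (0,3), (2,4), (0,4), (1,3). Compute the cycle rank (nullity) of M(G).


Cycle rank (nullity) = |E| - r(M) = |E| - (|V| - c).
|E| = 9, |V| = 5, c = 1.
Nullity = 9 - (5 - 1) = 9 - 4 = 5.

5


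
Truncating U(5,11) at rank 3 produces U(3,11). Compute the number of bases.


Truncating U(5,11) to rank 3 gives U(3,11).
Bases of U(3,11) are all 3-element subsets of 11 elements.
Number of bases = C(11,3) = (11 * 10 * 9) / (1 * 2 * 3) = 165.

165


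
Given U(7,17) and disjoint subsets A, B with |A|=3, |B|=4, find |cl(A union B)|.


|A union B| = 3 + 4 = 7 (disjoint).
In U(7,17), cl(S) = S if |S| < 7, else cl(S) = E.
Since 7 >= 7, cl(A union B) = E.
|cl(A union B)| = 17.

17


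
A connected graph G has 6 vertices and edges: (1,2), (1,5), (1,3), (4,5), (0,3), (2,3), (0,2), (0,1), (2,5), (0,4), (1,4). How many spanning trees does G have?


By Kirchhoff's matrix tree theorem, the number of spanning trees equals
the determinant of any cofactor of the Laplacian matrix L.
G has 6 vertices and 11 edges.
Computing the (5 x 5) cofactor determinant gives 209.

209


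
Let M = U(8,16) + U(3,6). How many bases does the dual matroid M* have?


(M1+M2)* = M1* + M2*.
M1* = U(8,16), bases: C(16,8) = 12870.
M2* = U(3,6), bases: C(6,3) = 20.
|B(M*)| = 12870 * 20 = 257400.

257400


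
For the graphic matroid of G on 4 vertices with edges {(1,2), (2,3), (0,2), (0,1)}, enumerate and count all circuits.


A circuit in a graphic matroid = edge set of a simple cycle.
G has 4 vertices and 4 edges.
Enumerating all minimal edge subsets forming cycles...
Total circuits found: 1.

1


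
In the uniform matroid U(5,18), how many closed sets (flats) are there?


Flats of U(5,18): every subset of size < 5 is a flat, plus E itself.
Count = C(18,0) + C(18,1) + C(18,2) + C(18,3) + C(18,4) + 1
     = 1 + 18 + 153 + 816 + 3060 + 1
     = 4049.

4049


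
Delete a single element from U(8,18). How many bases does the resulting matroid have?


Deleting e from U(8,18) gives U(8,17) since n > r.
Bases of U(8,17) = C(17,8) = 24310.

24310


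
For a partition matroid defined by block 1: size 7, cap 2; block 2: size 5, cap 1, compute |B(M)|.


A basis picks exactly ci elements from block i.
Number of bases = product of C(|Si|, ci).
= C(7,2) * C(5,1)
= 21 * 5
= 105.

105


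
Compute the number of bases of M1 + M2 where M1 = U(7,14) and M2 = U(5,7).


Bases of a direct sum M1 + M2: |B| = |B(M1)| * |B(M2)|.
|B(U(7,14))| = C(14,7) = 3432.
|B(U(5,7))| = C(7,5) = 21.
Total bases = 3432 * 21 = 72072.

72072


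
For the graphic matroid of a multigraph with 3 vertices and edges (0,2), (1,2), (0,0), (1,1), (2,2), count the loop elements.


In a graphic matroid, a loop is a self-loop edge (u,u) with rank 0.
Examining all 5 edges for self-loops...
Self-loops found: (0,0), (1,1), (2,2)
Number of loops = 3.

3


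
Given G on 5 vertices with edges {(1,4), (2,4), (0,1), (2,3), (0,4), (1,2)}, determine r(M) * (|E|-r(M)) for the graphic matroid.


r(M) = |V| - c = 5 - 1 = 4.
nullity = |E| - r(M) = 6 - 4 = 2.
Product = 4 * 2 = 8.

8


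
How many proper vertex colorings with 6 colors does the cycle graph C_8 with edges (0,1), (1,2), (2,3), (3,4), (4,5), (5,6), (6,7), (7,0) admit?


P(C_8, k) = (k-1)^8 + (-1)^8*(k-1).
P(6) = (5)^8 + 5
= 390625 + 5 = 390630.

390630


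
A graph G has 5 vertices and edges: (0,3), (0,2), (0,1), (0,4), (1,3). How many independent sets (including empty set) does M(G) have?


An independent set in a graphic matroid is an acyclic edge subset.
G has 5 vertices and 5 edges.
Enumerate all 2^5 = 32 subsets, checking for acyclicity.
Total independent sets = 28.

28


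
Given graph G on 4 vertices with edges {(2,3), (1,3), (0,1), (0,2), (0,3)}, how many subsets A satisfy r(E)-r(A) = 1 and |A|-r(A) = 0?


R(x,y) = sum over A in 2^E of x^(r(E)-r(A)) * y^(|A|-r(A)).
G has 4 vertices, 5 edges. r(E) = 3.
Enumerate all 2^5 = 32 subsets.
Count subsets with r(E)-r(A)=1 and |A|-r(A)=0: 10.

10


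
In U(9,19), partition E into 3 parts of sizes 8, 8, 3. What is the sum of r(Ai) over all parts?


r(Ai) = min(|Ai|, 9) for each part.
Sum = min(8,9) + min(8,9) + min(3,9)
    = 8 + 8 + 3
    = 19.

19


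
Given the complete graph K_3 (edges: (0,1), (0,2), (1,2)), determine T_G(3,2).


T(K_3; x,y) = x^2 + x + y.
T(3,2) = 9 + 3 + 2 = 14.

14


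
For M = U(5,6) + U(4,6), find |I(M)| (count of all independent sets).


For a direct sum, |I(M1+M2)| = |I(M1)| * |I(M2)|.
|I(U(5,6))| = sum C(6,k) for k=0..5 = 63.
|I(U(4,6))| = sum C(6,k) for k=0..4 = 57.
Total = 63 * 57 = 3591.

3591


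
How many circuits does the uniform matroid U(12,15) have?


In U(12,15), circuits are the (13)-element subsets.
Any set of 13 elements is dependent, and removing any one element gives
an independent set of size 12, so it is a minimal dependent set.
Number of circuits = C(15,13) = 15! / (13! * 2!) = 105.

105


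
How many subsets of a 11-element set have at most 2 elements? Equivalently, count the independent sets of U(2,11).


Independent sets of U(2,11) are all subsets of size <= 2.
Count = C(11,0) + C(11,1) + C(11,2)
     = 1 + 11 + 55
     = 67.

67


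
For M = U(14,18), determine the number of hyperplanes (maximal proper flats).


Hyperplanes of U(14,18) are flats of rank 13.
In a uniform matroid, these are exactly the (13)-element subsets.
Count = C(18,13) = 18! / (13! * 5!) = 8568.

8568


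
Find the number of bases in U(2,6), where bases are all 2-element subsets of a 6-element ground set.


Bases of U(2,6) are all 2-element subsets of the 6-element ground set.
Number of bases = C(6,2).
C(6,2) = (6 * 5) / (1 * 2) = 15.

15


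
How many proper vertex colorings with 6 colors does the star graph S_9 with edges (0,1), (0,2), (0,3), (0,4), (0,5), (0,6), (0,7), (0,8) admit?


P(tree, k) = k * (k-1)^(8) for any tree on 9 vertices.
P(6) = 6 * 5^8 = 6 * 390625 = 2343750.

2343750


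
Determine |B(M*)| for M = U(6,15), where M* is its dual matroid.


The dual of U(r,n) is U(n-r, n) = U(9,15).
Bases of U(9,15) are all (9)-element subsets.
|B(M*)| = C(15,9) = 15! / (9! * 6!) = 5005.

5005


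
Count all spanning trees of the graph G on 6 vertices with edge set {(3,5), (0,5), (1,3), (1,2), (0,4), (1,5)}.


By Kirchhoff's matrix tree theorem, the number of spanning trees equals
the determinant of any cofactor of the Laplacian matrix L.
G has 6 vertices and 6 edges.
Computing the (5 x 5) cofactor determinant gives 3.

3


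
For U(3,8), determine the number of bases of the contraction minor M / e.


Contracting e from U(3,8) gives U(2,7).
Bases of U(2,7) = C(7,2) = (7 * 6) / (1 * 2) = 21.

21


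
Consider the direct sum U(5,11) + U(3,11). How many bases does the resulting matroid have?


Bases of a direct sum M1 + M2: |B| = |B(M1)| * |B(M2)|.
|B(U(5,11))| = C(11,5) = 462.
|B(U(3,11))| = C(11,3) = 165.
Total bases = 462 * 165 = 76230.

76230


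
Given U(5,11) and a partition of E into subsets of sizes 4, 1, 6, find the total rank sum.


r(Ai) = min(|Ai|, 5) for each part.
Sum = min(4,5) + min(1,5) + min(6,5)
    = 4 + 1 + 5
    = 10.

10


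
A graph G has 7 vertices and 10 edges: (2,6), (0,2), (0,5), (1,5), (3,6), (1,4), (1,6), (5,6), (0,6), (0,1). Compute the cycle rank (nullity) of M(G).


Cycle rank (nullity) = |E| - r(M) = |E| - (|V| - c).
|E| = 10, |V| = 7, c = 1.
Nullity = 10 - (7 - 1) = 10 - 6 = 4.

4


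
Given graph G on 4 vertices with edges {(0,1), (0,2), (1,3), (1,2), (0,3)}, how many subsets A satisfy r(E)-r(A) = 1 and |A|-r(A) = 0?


R(x,y) = sum over A in 2^E of x^(r(E)-r(A)) * y^(|A|-r(A)).
G has 4 vertices, 5 edges. r(E) = 3.
Enumerate all 2^5 = 32 subsets.
Count subsets with r(E)-r(A)=1 and |A|-r(A)=0: 10.

10


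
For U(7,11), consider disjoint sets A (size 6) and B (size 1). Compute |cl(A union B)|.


|A union B| = 6 + 1 = 7 (disjoint).
In U(7,11), cl(S) = S if |S| < 7, else cl(S) = E.
Since 7 >= 7, cl(A union B) = E.
|cl(A union B)| = 11.

11


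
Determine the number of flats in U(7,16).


Flats of U(7,16): every subset of size < 7 is a flat, plus E itself.
Count = C(16,0) + C(16,1) + C(16,2) + C(16,3) + C(16,4) + C(16,5) + C(16,6) + 1
     = 1 + 16 + 120 + 560 + 1820 + 4368 + 8008 + 1
     = 14894.

14894


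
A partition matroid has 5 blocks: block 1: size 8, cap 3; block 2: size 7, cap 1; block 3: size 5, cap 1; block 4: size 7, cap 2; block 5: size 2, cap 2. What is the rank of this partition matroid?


Rank of a partition matroid = sum of min(|Si|, ci) for each block.
= min(8,3) + min(7,1) + min(5,1) + min(7,2) + min(2,2)
= 3 + 1 + 1 + 2 + 2
= 9.

9


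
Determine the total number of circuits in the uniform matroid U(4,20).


In U(4,20), circuits are the (5)-element subsets.
Any set of 5 elements is dependent, and removing any one element gives
an independent set of size 4, so it is a minimal dependent set.
Number of circuits = (20 choose 5) = 15504.

15504


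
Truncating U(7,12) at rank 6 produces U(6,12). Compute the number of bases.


Truncating U(7,12) to rank 6 gives U(6,12).
Bases of U(6,12) are all 6-element subsets of 12 elements.
Number of bases = C(12,6) = 924.

924


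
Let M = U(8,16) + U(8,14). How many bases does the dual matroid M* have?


(M1+M2)* = M1* + M2*.
M1* = U(8,16), bases: C(16,8) = 12870.
M2* = U(6,14), bases: C(14,6) = 3003.
|B(M*)| = 12870 * 3003 = 38648610.

38648610


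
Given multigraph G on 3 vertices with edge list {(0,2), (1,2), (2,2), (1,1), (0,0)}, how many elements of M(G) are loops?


In a graphic matroid, a loop is a self-loop edge (u,u) with rank 0.
Examining all 5 edges for self-loops...
Self-loops found: (2,2), (1,1), (0,0)
Number of loops = 3.

3


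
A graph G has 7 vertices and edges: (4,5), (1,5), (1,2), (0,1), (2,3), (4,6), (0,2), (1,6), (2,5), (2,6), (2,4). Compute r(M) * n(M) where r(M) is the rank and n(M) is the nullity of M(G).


r(M) = |V| - c = 7 - 1 = 6.
nullity = |E| - r(M) = 11 - 6 = 5.
Product = 6 * 5 = 30.

30


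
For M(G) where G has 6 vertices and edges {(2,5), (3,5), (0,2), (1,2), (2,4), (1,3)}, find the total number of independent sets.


An independent set in a graphic matroid is an acyclic edge subset.
G has 6 vertices and 6 edges.
Enumerate all 2^6 = 64 subsets, checking for acyclicity.
Total independent sets = 60.

60


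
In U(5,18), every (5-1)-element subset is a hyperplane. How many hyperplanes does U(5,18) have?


Hyperplanes of U(5,18) are flats of rank 4.
In a uniform matroid, these are exactly the (4)-element subsets.
Count = C(18,4) = (18 * 17 * 16 * 15) / (1 * 2 * 3 * 4) = 3060.

3060


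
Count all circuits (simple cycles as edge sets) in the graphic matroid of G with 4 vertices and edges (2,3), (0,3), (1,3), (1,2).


A circuit in a graphic matroid = edge set of a simple cycle.
G has 4 vertices and 4 edges.
Enumerating all minimal edge subsets forming cycles...
Total circuits found: 1.

1


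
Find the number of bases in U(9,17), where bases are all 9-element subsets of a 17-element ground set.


Bases of U(9,17) are all 9-element subsets of the 17-element ground set.
Number of bases = C(17,9).
C(17,9) = 17! / (9! * 8!) = 24310.

24310


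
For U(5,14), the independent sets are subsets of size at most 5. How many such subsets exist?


Independent sets of U(5,14) are all subsets of size <= 5.
Count = (14 choose 0) + (14 choose 1) + (14 choose 2) + (14 choose 3) + (14 choose 4) + (14 choose 5)
     = 1 + 14 + 91 + 364 + 1001 + 2002
     = 3473.

3473


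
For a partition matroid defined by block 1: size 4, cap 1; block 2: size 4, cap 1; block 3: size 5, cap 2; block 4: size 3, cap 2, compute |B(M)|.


A basis picks exactly ci elements from block i.
Number of bases = product of C(|Si|, ci).
= C(4,1) * C(4,1) * C(5,2) * C(3,2)
= 4 * 4 * 10 * 3
= 480.

480


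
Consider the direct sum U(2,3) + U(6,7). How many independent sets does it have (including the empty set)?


For a direct sum, |I(M1+M2)| = |I(M1)| * |I(M2)|.
|I(U(2,3))| = sum C(3,k) for k=0..2 = 7.
|I(U(6,7))| = sum C(7,k) for k=0..6 = 127.
Total = 7 * 127 = 889.

889


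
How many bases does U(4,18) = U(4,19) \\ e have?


Deleting e from U(4,19) gives U(4,18) since n > r.
Bases of U(4,18) = C(18,4) = (18 * 17 * 16 * 15) / (1 * 2 * 3 * 4) = 3060.

3060


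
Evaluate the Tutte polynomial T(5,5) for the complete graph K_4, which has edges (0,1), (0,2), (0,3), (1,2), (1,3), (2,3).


T(K_4; x,y) = x^3 + 3x^2 + 4xy + 2x + y^3 + 3y^2 + 2y.
Substituting x=5, y=5:
= 125 + 75 + 100 + 10 + 125 + 75 + 10
= 520.

520


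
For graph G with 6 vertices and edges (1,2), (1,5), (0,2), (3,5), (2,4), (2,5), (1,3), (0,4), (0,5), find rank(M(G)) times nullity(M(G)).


r(M) = |V| - c = 6 - 1 = 5.
nullity = |E| - r(M) = 9 - 5 = 4.
Product = 5 * 4 = 20.

20


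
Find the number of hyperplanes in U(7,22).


Hyperplanes of U(7,22) are flats of rank 6.
In a uniform matroid, these are exactly the (6)-element subsets.
Count = (22 choose 6) = 74613.

74613


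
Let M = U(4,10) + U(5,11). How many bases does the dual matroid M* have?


(M1+M2)* = M1* + M2*.
M1* = U(6,10), bases: C(10,6) = 210.
M2* = U(6,11), bases: C(11,6) = 462.
|B(M*)| = 210 * 462 = 97020.

97020


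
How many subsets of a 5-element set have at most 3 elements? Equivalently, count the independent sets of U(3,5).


Independent sets of U(3,5) are all subsets of size <= 3.
Count = C(5,0) + C(5,1) + C(5,2) + C(5,3)
     = 1 + 5 + 10 + 10
     = 26.

26


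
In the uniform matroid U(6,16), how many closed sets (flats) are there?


Flats of U(6,16): every subset of size < 6 is a flat, plus E itself.
Count = C(16,0) + C(16,1) + C(16,2) + C(16,3) + C(16,4) + C(16,5) + 1
     = 1 + 16 + 120 + 560 + 1820 + 4368 + 1
     = 6886.

6886


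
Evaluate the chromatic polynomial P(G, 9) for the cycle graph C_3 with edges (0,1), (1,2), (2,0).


P(C_3, k) = (k-1)^3 + (-1)^3*(k-1).
P(9) = (8)^3 - 8
= 512 - 8 = 504.

504


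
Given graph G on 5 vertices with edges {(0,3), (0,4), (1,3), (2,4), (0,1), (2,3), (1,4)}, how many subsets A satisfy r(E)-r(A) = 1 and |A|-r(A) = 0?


R(x,y) = sum over A in 2^E of x^(r(E)-r(A)) * y^(|A|-r(A)).
G has 5 vertices, 7 edges. r(E) = 4.
Enumerate all 2^7 = 128 subsets.
Count subsets with r(E)-r(A)=1 and |A|-r(A)=0: 33.

33


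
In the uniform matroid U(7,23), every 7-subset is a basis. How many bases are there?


Bases of U(7,23) are all 7-element subsets of the 23-element ground set.
Number of bases = C(23,7).
C(23,7) = 23! / (7! * 16!) = 245157.

245157


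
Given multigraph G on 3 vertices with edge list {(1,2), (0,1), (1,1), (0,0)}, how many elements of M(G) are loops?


In a graphic matroid, a loop is a self-loop edge (u,u) with rank 0.
Examining all 4 edges for self-loops...
Self-loops found: (1,1), (0,0)
Number of loops = 2.

2


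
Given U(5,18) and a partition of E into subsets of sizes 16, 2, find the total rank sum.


r(Ai) = min(|Ai|, 5) for each part.
Sum = min(16,5) + min(2,5)
    = 5 + 2
    = 7.

7


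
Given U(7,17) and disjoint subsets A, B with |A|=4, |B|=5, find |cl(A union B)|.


|A union B| = 4 + 5 = 9 (disjoint).
In U(7,17), cl(S) = S if |S| < 7, else cl(S) = E.
Since 9 >= 7, cl(A union B) = E.
|cl(A union B)| = 17.

17


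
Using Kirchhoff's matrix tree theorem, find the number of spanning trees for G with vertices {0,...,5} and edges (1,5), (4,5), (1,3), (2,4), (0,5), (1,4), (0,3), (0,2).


By Kirchhoff's matrix tree theorem, the number of spanning trees equals
the determinant of any cofactor of the Laplacian matrix L.
G has 6 vertices and 8 edges.
Computing the (5 x 5) cofactor determinant gives 35.

35


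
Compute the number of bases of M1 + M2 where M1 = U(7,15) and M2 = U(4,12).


Bases of a direct sum M1 + M2: |B| = |B(M1)| * |B(M2)|.
|B(U(7,15))| = C(15,7) = 6435.
|B(U(4,12))| = C(12,4) = 495.
Total bases = 6435 * 495 = 3185325.

3185325


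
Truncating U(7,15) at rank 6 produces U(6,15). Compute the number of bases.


Truncating U(7,15) to rank 6 gives U(6,15).
Bases of U(6,15) are all 6-element subsets of 15 elements.
Number of bases = C(15,6) = 15! / (6! * 9!) = 5005.

5005


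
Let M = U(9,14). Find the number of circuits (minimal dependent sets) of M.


In U(9,14), circuits are the (10)-element subsets.
Any set of 10 elements is dependent, and removing any one element gives
an independent set of size 9, so it is a minimal dependent set.
Number of circuits = (14 choose 10) = 1001.

1001


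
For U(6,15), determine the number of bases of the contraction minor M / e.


Contracting e from U(6,15) gives U(5,14).
Bases of U(5,14) = C(14,5) = 2002.

2002


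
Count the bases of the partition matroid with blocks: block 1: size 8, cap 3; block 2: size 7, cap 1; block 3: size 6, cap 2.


A basis picks exactly ci elements from block i.
Number of bases = product of C(|Si|, ci).
= C(8,3) * C(7,1) * C(6,2)
= 56 * 7 * 15
= 5880.

5880


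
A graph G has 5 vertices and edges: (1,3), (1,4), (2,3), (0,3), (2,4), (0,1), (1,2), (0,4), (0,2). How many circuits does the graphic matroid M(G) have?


A circuit in a graphic matroid = edge set of a simple cycle.
G has 5 vertices and 9 edges.
Enumerating all minimal edge subsets forming cycles...
Total circuits found: 22.

22


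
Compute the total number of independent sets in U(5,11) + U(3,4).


For a direct sum, |I(M1+M2)| = |I(M1)| * |I(M2)|.
|I(U(5,11))| = sum C(11,k) for k=0..5 = 1024.
|I(U(3,4))| = sum C(4,k) for k=0..3 = 15.
Total = 1024 * 15 = 15360.

15360


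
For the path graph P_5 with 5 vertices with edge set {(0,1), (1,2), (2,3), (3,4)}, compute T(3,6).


A path on 5 vertices is a tree with 4 edges.
T(x,y) = x^(4) for any tree.
T(3,6) = 3^4 = 81.

81


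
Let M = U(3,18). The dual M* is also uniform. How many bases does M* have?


The dual of U(r,n) is U(n-r, n) = U(15,18).
Bases of U(15,18) are all (15)-element subsets.
|B(M*)| = (18 choose 15) = 816.

816


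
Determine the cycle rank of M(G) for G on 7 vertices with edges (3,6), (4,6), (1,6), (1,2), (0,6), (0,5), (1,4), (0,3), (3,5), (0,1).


Cycle rank (nullity) = |E| - r(M) = |E| - (|V| - c).
|E| = 10, |V| = 7, c = 1.
Nullity = 10 - (7 - 1) = 10 - 6 = 4.

4


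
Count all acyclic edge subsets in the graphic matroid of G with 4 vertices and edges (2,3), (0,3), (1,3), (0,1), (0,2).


An independent set in a graphic matroid is an acyclic edge subset.
G has 4 vertices and 5 edges.
Enumerate all 2^5 = 32 subsets, checking for acyclicity.
Total independent sets = 24.

24


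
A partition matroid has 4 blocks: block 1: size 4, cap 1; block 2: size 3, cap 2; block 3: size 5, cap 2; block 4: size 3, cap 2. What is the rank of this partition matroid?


Rank of a partition matroid = sum of min(|Si|, ci) for each block.
= min(4,1) + min(3,2) + min(5,2) + min(3,2)
= 1 + 2 + 2 + 2
= 7.

7


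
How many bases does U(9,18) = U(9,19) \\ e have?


Deleting e from U(9,19) gives U(9,18) since n > r.
Bases of U(9,18) = C(18,9) = 18! / (9! * 9!) = 48620.

48620


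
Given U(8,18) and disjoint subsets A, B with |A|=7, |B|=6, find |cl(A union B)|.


|A union B| = 7 + 6 = 13 (disjoint).
In U(8,18), cl(S) = S if |S| < 8, else cl(S) = E.
Since 13 >= 8, cl(A union B) = E.
|cl(A union B)| = 18.

18


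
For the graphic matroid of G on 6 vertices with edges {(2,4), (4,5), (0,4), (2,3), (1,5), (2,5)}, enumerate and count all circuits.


A circuit in a graphic matroid = edge set of a simple cycle.
G has 6 vertices and 6 edges.
Enumerating all minimal edge subsets forming cycles...
Total circuits found: 1.

1


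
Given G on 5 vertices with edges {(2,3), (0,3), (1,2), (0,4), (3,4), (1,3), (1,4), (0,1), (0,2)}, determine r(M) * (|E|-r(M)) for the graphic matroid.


r(M) = |V| - c = 5 - 1 = 4.
nullity = |E| - r(M) = 9 - 4 = 5.
Product = 4 * 5 = 20.

20


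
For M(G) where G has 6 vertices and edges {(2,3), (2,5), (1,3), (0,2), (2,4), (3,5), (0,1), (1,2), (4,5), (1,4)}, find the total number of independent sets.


An independent set in a graphic matroid is an acyclic edge subset.
G has 6 vertices and 10 edges.
Enumerate all 2^10 = 1024 subsets, checking for acyclicity.
Total independent sets = 450.

450


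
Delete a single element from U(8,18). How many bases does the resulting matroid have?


Deleting e from U(8,18) gives U(8,17) since n > r.
Bases of U(8,17) = C(17,8) = 24310.

24310


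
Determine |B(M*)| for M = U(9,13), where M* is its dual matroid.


The dual of U(r,n) is U(n-r, n) = U(4,13).
Bases of U(4,13) are all (4)-element subsets.
|B(M*)| = (13 choose 4) = 715.

715


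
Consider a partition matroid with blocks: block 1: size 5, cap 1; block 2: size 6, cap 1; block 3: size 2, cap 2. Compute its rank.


Rank of a partition matroid = sum of min(|Si|, ci) for each block.
= min(5,1) + min(6,1) + min(2,2)
= 1 + 1 + 2
= 4.

4


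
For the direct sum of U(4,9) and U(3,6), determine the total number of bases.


Bases of a direct sum M1 + M2: |B| = |B(M1)| * |B(M2)|.
|B(U(4,9))| = C(9,4) = 126.
|B(U(3,6))| = C(6,3) = 20.
Total bases = 126 * 20 = 2520.

2520


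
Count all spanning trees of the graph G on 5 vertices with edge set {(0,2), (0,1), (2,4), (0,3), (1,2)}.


By Kirchhoff's matrix tree theorem, the number of spanning trees equals
the determinant of any cofactor of the Laplacian matrix L.
G has 5 vertices and 5 edges.
Computing the (4 x 4) cofactor determinant gives 3.

3


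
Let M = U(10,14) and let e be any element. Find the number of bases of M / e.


Contracting e from U(10,14) gives U(9,13).
Bases of U(9,13) = C(13,9) = 715.

715


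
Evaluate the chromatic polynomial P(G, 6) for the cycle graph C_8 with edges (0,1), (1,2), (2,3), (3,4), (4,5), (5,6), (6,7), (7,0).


P(C_8, k) = (k-1)^8 + (-1)^8*(k-1).
P(6) = (5)^8 + 5
= 390625 + 5 = 390630.

390630


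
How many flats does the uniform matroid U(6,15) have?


Flats of U(6,15): every subset of size < 6 is a flat, plus E itself.
Count = (15 choose 0) + (15 choose 1) + (15 choose 2) + (15 choose 3) + (15 choose 4) + (15 choose 5) + 1
     = 1 + 15 + 105 + 455 + 1365 + 3003 + 1
     = 4945.

4945


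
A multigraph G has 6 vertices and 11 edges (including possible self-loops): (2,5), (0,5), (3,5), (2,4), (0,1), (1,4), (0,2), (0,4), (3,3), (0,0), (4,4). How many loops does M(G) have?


In a graphic matroid, a loop is a self-loop edge (u,u) with rank 0.
Examining all 11 edges for self-loops...
Self-loops found: (3,3), (0,0), (4,4)
Number of loops = 3.

3


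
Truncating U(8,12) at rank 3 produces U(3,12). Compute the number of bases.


Truncating U(8,12) to rank 3 gives U(3,12).
Bases of U(3,12) are all 3-element subsets of 12 elements.
Number of bases = C(12,3) = 12! / (3! * 9!) = 220.

220


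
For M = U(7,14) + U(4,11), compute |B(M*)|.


(M1+M2)* = M1* + M2*.
M1* = U(7,14), bases: C(14,7) = 3432.
M2* = U(7,11), bases: C(11,7) = 330.
|B(M*)| = 3432 * 330 = 1132560.

1132560


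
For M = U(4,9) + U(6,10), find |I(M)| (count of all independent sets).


For a direct sum, |I(M1+M2)| = |I(M1)| * |I(M2)|.
|I(U(4,9))| = sum C(9,k) for k=0..4 = 256.
|I(U(6,10))| = sum C(10,k) for k=0..6 = 848.
Total = 256 * 848 = 217088.

217088


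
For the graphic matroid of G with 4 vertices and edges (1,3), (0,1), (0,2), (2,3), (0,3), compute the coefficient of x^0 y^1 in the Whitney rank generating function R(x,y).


R(x,y) = sum over A in 2^E of x^(r(E)-r(A)) * y^(|A|-r(A)).
G has 4 vertices, 5 edges. r(E) = 3.
Enumerate all 2^5 = 32 subsets.
Count subsets with r(E)-r(A)=0 and |A|-r(A)=1: 5.

5


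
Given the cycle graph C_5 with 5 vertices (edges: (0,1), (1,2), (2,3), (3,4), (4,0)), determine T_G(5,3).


T(C_5; x,y) = x + x^2 + ... + x^(4) + y.
T(5,3) = 5^1 + 5^2 + 5^3 + 5^4 + 3
= 5 + 25 + 125 + 625 + 3
= 783.

783


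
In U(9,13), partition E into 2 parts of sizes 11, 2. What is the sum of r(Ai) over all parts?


r(Ai) = min(|Ai|, 9) for each part.
Sum = min(11,9) + min(2,9)
    = 9 + 2
    = 11.

11


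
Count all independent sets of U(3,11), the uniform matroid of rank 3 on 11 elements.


Independent sets of U(3,11) are all subsets of size <= 3.
Count = (11 choose 0) + (11 choose 1) + (11 choose 2) + (11 choose 3)
     = 1 + 11 + 55 + 165
     = 232.

232


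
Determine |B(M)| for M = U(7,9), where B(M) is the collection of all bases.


Bases of U(7,9) are all 7-element subsets of the 9-element ground set.
Number of bases = C(9,7).
(9 choose 7) = 36.

36


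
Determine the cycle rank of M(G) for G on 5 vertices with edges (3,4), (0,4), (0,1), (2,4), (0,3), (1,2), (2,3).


Cycle rank (nullity) = |E| - r(M) = |E| - (|V| - c).
|E| = 7, |V| = 5, c = 1.
Nullity = 7 - (5 - 1) = 7 - 4 = 3.

3


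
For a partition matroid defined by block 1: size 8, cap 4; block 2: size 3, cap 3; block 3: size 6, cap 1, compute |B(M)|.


A basis picks exactly ci elements from block i.
Number of bases = product of C(|Si|, ci).
= C(8,4) * C(3,3) * C(6,1)
= 70 * 1 * 6
= 420.

420


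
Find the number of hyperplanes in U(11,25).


Hyperplanes of U(11,25) are flats of rank 10.
In a uniform matroid, these are exactly the (10)-element subsets.
Count = C(25,10) = 25! / (10! * 15!) = 3268760.

3268760


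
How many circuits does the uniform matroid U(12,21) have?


In U(12,21), circuits are the (13)-element subsets.
Any set of 13 elements is dependent, and removing any one element gives
an independent set of size 12, so it is a minimal dependent set.
Number of circuits = C(21,13) = 21! / (13! * 8!) = 203490.

203490


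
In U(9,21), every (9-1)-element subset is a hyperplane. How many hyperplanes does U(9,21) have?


Hyperplanes of U(9,21) are flats of rank 8.
In a uniform matroid, these are exactly the (8)-element subsets.
Count = C(21,8) = 203490.

203490


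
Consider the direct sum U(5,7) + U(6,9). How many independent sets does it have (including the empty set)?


For a direct sum, |I(M1+M2)| = |I(M1)| * |I(M2)|.
|I(U(5,7))| = sum C(7,k) for k=0..5 = 120.
|I(U(6,9))| = sum C(9,k) for k=0..6 = 466.
Total = 120 * 466 = 55920.

55920


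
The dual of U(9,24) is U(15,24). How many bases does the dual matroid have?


The dual of U(r,n) is U(n-r, n) = U(15,24).
Bases of U(15,24) are all (15)-element subsets.
|B(M*)| = C(24,15) = 1307504.

1307504


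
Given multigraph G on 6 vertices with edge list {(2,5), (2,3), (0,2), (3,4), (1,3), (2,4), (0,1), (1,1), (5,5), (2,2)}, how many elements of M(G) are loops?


In a graphic matroid, a loop is a self-loop edge (u,u) with rank 0.
Examining all 10 edges for self-loops...
Self-loops found: (1,1), (5,5), (2,2)
Number of loops = 3.

3


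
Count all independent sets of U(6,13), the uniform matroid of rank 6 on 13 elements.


Independent sets of U(6,13) are all subsets of size <= 6.
Count = (13 choose 0) + (13 choose 1) + (13 choose 2) + (13 choose 3) + (13 choose 4) + (13 choose 5) + (13 choose 6)
     = 1 + 13 + 78 + 286 + 715 + 1287 + 1716
     = 4096.

4096


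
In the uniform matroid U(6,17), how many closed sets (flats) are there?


Flats of U(6,17): every subset of size < 6 is a flat, plus E itself.
Count = (17 choose 0) + (17 choose 1) + (17 choose 2) + (17 choose 3) + (17 choose 4) + (17 choose 5) + 1
     = 1 + 17 + 136 + 680 + 2380 + 6188 + 1
     = 9403.

9403


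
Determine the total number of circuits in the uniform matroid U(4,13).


In U(4,13), circuits are the (5)-element subsets.
Any set of 5 elements is dependent, and removing any one element gives
an independent set of size 4, so it is a minimal dependent set.
Number of circuits = C(13,5) = 1287.

1287


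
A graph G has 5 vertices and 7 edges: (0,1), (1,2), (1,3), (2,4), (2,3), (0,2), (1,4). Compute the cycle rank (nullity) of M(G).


Cycle rank (nullity) = |E| - r(M) = |E| - (|V| - c).
|E| = 7, |V| = 5, c = 1.
Nullity = 7 - (5 - 1) = 7 - 4 = 3.

3


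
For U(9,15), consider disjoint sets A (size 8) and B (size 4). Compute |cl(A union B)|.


|A union B| = 8 + 4 = 12 (disjoint).
In U(9,15), cl(S) = S if |S| < 9, else cl(S) = E.
Since 12 >= 9, cl(A union B) = E.
|cl(A union B)| = 15.

15


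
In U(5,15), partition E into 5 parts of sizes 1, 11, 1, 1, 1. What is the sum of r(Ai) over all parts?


r(Ai) = min(|Ai|, 5) for each part.
Sum = min(1,5) + min(11,5) + min(1,5) + min(1,5) + min(1,5)
    = 1 + 5 + 1 + 1 + 1
    = 9.

9


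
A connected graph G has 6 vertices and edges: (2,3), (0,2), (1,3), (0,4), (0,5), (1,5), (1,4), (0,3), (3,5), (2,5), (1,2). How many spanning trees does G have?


By Kirchhoff's matrix tree theorem, the number of spanning trees equals
the determinant of any cofactor of the Laplacian matrix L.
G has 6 vertices and 11 edges.
Computing the (5 x 5) cofactor determinant gives 200.

200


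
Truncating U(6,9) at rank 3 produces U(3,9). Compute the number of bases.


Truncating U(6,9) to rank 3 gives U(3,9).
Bases of U(3,9) are all 3-element subsets of 9 elements.
Number of bases = C(9,3) = 9! / (3! * 6!) = 84.

84


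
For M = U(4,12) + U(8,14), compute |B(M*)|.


(M1+M2)* = M1* + M2*.
M1* = U(8,12), bases: C(12,8) = 495.
M2* = U(6,14), bases: C(14,6) = 3003.
|B(M*)| = 495 * 3003 = 1486485.

1486485


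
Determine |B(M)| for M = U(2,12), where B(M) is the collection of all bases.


Bases of U(2,12) are all 2-element subsets of the 12-element ground set.
Number of bases = C(12,2).
C(12,2) = (12 * 11) / (1 * 2) = 66.

66


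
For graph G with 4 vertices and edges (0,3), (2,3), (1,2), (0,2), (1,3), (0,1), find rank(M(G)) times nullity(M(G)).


r(M) = |V| - c = 4 - 1 = 3.
nullity = |E| - r(M) = 6 - 3 = 3.
Product = 3 * 3 = 9.

9


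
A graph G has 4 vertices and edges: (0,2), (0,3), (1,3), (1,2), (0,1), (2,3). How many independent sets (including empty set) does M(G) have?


An independent set in a graphic matroid is an acyclic edge subset.
G has 4 vertices and 6 edges.
Enumerate all 2^6 = 64 subsets, checking for acyclicity.
Total independent sets = 38.

38


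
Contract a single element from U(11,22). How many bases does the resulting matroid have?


Contracting e from U(11,22) gives U(10,21).
Bases of U(10,21) = C(21,10) = 352716.

352716


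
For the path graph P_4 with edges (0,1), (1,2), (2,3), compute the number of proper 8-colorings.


P(P_4, k) = k * (k-1)^(3).
P(8) = 8 * 7^3 = 8 * 343 = 2744.

2744


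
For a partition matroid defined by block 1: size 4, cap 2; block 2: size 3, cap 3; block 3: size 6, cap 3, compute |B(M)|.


A basis picks exactly ci elements from block i.
Number of bases = product of C(|Si|, ci).
= C(4,2) * C(3,3) * C(6,3)
= 6 * 1 * 20
= 120.

120


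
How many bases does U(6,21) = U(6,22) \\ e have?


Deleting e from U(6,22) gives U(6,21) since n > r.
Bases of U(6,21) = (21 choose 6) = 54264.

54264


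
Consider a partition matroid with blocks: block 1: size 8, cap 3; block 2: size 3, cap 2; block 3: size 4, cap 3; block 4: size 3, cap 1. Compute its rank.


Rank of a partition matroid = sum of min(|Si|, ci) for each block.
= min(8,3) + min(3,2) + min(4,3) + min(3,1)
= 3 + 2 + 3 + 1
= 9.

9


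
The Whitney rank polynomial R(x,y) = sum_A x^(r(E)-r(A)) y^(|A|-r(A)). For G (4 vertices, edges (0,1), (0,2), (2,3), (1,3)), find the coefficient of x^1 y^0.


R(x,y) = sum over A in 2^E of x^(r(E)-r(A)) * y^(|A|-r(A)).
G has 4 vertices, 4 edges. r(E) = 3.
Enumerate all 2^4 = 16 subsets.
Count subsets with r(E)-r(A)=1 and |A|-r(A)=0: 6.

6


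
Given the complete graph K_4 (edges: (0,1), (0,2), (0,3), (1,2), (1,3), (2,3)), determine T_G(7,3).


T(K_4; x,y) = x^3 + 3x^2 + 4xy + 2x + y^3 + 3y^2 + 2y.
Substituting x=7, y=3:
= 343 + 147 + 84 + 14 + 27 + 27 + 6
= 648.

648


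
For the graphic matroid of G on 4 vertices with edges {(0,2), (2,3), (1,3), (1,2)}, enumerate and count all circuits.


A circuit in a graphic matroid = edge set of a simple cycle.
G has 4 vertices and 4 edges.
Enumerating all minimal edge subsets forming cycles...
Total circuits found: 1.

1


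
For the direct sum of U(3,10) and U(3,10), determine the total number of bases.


Bases of a direct sum M1 + M2: |B| = |B(M1)| * |B(M2)|.
|B(U(3,10))| = C(10,3) = 120.
|B(U(3,10))| = C(10,3) = 120.
Total bases = 120 * 120 = 14400.

14400


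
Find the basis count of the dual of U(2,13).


The dual of U(r,n) is U(n-r, n) = U(11,13).
Bases of U(11,13) are all (11)-element subsets.
|B(M*)| = (13 choose 11) = 78.

78


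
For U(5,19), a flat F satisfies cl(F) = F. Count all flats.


Flats of U(5,19): every subset of size < 5 is a flat, plus E itself.
Count = C(19,0) + C(19,1) + C(19,2) + C(19,3) + C(19,4) + 1
     = 1 + 19 + 171 + 969 + 3876 + 1
     = 5037.

5037


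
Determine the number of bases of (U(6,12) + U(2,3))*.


(M1+M2)* = M1* + M2*.
M1* = U(6,12), bases: C(12,6) = 924.
M2* = U(1,3), bases: C(3,1) = 3.
|B(M*)| = 924 * 3 = 2772.

2772


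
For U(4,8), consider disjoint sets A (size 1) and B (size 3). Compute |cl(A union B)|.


|A union B| = 1 + 3 = 4 (disjoint).
In U(4,8), cl(S) = S if |S| < 4, else cl(S) = E.
Since 4 >= 4, cl(A union B) = E.
|cl(A union B)| = 8.

8


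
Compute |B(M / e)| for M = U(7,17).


Contracting e from U(7,17) gives U(6,16).
Bases of U(6,16) = C(16,6) = 8008.

8008


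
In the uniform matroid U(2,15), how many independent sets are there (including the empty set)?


Independent sets of U(2,15) are all subsets of size <= 2.
Count = C(15,0) + C(15,1) + C(15,2)
     = 1 + 15 + 105
     = 121.

121


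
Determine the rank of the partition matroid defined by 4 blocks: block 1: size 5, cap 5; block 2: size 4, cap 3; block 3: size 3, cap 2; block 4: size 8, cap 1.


Rank of a partition matroid = sum of min(|Si|, ci) for each block.
= min(5,5) + min(4,3) + min(3,2) + min(8,1)
= 5 + 3 + 2 + 1
= 11.

11


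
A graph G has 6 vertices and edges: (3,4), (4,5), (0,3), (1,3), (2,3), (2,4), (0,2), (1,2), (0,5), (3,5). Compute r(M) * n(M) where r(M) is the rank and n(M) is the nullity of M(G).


r(M) = |V| - c = 6 - 1 = 5.
nullity = |E| - r(M) = 10 - 5 = 5.
Product = 5 * 5 = 25.

25


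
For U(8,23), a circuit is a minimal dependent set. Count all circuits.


In U(8,23), circuits are the (9)-element subsets.
Any set of 9 elements is dependent, and removing any one element gives
an independent set of size 8, so it is a minimal dependent set.
Number of circuits = C(23,9) = 23! / (9! * 14!) = 817190.

817190


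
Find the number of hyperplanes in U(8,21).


Hyperplanes of U(8,21) are flats of rank 7.
In a uniform matroid, these are exactly the (7)-element subsets.
Count = C(21,7) = 21! / (7! * 14!) = 116280.

116280


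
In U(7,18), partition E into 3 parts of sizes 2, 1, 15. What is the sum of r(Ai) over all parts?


r(Ai) = min(|Ai|, 7) for each part.
Sum = min(2,7) + min(1,7) + min(15,7)
    = 2 + 1 + 7
    = 10.

10


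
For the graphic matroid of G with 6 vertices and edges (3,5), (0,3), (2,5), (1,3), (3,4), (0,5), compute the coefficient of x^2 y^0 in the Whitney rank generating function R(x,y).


R(x,y) = sum over A in 2^E of x^(r(E)-r(A)) * y^(|A|-r(A)).
G has 6 vertices, 6 edges. r(E) = 5.
Enumerate all 2^6 = 64 subsets.
Count subsets with r(E)-r(A)=2 and |A|-r(A)=0: 19.

19


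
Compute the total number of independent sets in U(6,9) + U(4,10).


For a direct sum, |I(M1+M2)| = |I(M1)| * |I(M2)|.
|I(U(6,9))| = sum C(9,k) for k=0..6 = 466.
|I(U(4,10))| = sum C(10,k) for k=0..4 = 386.
Total = 466 * 386 = 179876.

179876


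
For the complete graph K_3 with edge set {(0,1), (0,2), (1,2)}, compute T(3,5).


T(K_3; x,y) = x^2 + x + y.
T(3,5) = 9 + 3 + 5 = 17.

17


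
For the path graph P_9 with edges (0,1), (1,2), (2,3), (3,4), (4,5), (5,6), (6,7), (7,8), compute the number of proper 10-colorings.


P(P_9, k) = k * (k-1)^(8).
P(10) = 10 * 9^8 = 10 * 43046721 = 430467210.

430467210


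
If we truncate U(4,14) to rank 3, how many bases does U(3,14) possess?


Truncating U(4,14) to rank 3 gives U(3,14).
Bases of U(3,14) are all 3-element subsets of 14 elements.
Number of bases = (14 choose 3) = 364.

364


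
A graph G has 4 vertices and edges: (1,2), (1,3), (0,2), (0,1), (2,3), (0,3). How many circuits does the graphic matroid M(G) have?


A circuit in a graphic matroid = edge set of a simple cycle.
G has 4 vertices and 6 edges.
Enumerating all minimal edge subsets forming cycles...
Total circuits found: 7.

7


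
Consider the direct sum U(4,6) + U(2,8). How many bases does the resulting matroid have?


Bases of a direct sum M1 + M2: |B| = |B(M1)| * |B(M2)|.
|B(U(4,6))| = C(6,4) = 15.
|B(U(2,8))| = C(8,2) = 28.
Total bases = 15 * 28 = 420.

420


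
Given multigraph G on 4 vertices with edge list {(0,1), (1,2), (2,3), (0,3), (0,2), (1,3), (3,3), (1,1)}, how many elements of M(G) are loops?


In a graphic matroid, a loop is a self-loop edge (u,u) with rank 0.
Examining all 8 edges for self-loops...
Self-loops found: (3,3), (1,1)
Number of loops = 2.

2


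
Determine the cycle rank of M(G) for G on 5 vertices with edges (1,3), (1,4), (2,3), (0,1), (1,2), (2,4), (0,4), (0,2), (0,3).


Cycle rank (nullity) = |E| - r(M) = |E| - (|V| - c).
|E| = 9, |V| = 5, c = 1.
Nullity = 9 - (5 - 1) = 9 - 4 = 5.

5


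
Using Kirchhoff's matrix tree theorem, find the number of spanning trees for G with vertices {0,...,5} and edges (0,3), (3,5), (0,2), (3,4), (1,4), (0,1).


By Kirchhoff's matrix tree theorem, the number of spanning trees equals
the determinant of any cofactor of the Laplacian matrix L.
G has 6 vertices and 6 edges.
Computing the (5 x 5) cofactor determinant gives 4.

4


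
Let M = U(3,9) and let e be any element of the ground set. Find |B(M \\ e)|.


Deleting e from U(3,9) gives U(3,8) since n > r.
Bases of U(3,8) = (8 choose 3) = 56.

56


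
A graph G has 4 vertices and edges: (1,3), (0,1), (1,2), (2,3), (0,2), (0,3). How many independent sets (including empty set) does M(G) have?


An independent set in a graphic matroid is an acyclic edge subset.
G has 4 vertices and 6 edges.
Enumerate all 2^6 = 64 subsets, checking for acyclicity.
Total independent sets = 38.

38
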